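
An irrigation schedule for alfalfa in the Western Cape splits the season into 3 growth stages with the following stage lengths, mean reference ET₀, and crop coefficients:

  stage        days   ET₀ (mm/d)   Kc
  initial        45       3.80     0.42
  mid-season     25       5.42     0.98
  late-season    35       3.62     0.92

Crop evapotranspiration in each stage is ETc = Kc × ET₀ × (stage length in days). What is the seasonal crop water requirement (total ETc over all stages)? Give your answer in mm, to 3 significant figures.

initial: 0.42 × 3.80 × 45 = 71.82 mm
mid-season: 0.98 × 5.42 × 25 = 132.79 mm
late-season: 0.92 × 3.62 × 35 = 116.56 mm
Seasonal total = 321.17 mm

321 mm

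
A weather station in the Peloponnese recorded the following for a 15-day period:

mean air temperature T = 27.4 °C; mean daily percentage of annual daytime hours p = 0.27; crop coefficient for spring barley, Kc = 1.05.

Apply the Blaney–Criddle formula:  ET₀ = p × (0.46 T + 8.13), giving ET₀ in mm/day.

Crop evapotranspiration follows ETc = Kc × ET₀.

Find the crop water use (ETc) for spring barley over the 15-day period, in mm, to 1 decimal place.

88.2 mm

ET₀ = 0.27 × (0.46 × 27.4 + 8.13) = 0.27 × 20.734 = 5.5982 mm/d
ETc = Kc × ET₀ = 1.05 × 5.5982 = 5.8781 mm/d
Over 15 days: 5.8781 × 15 = 88.172 mm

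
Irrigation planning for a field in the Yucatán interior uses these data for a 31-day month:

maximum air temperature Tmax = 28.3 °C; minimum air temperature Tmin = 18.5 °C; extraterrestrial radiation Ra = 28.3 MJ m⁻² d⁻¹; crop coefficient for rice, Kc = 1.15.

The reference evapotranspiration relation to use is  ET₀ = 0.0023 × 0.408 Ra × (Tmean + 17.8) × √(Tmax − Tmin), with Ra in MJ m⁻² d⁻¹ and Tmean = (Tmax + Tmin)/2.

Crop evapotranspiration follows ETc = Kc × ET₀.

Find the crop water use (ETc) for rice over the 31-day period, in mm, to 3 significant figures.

122 mm

Tmean = (28.3 + 18.5)/2 = 23.40 °C
0.408 Ra = 0.408 × 28.3 = 11.5464 mm/d equivalent
ET₀ = 0.0023 × 11.5464 × (23.40 + 17.8) × √9.8 = 0.0023 × 11.5464 × 41.20 × 3.1305 = 3.4252 mm/d
ETc = Kc × ET₀ = 1.15 × 3.4252 = 3.9390 mm/d
Over 31 days: 3.9390 × 31 = 122.109 mm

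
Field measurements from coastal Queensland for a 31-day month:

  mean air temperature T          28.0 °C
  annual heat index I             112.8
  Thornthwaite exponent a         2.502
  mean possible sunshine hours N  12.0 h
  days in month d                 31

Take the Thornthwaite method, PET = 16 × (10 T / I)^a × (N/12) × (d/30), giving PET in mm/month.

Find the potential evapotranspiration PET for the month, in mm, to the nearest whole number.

161 mm

10T/I = 10 × 28.0 / 112.8 = 2.4823
(10T/I)^a = 2.4823^2.502 = 9.7258
Uncorrected PET = 16 × 9.7258 = 155.613 mm
Correction = (N/12)(d/30) = (12.0/12)(31/30) = 1.0333
PET = 155.613 × 1.0333 = 160.795 mm/month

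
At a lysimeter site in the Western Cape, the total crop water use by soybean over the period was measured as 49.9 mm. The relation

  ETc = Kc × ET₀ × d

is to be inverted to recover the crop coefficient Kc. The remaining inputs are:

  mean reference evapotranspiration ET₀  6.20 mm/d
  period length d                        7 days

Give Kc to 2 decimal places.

ETc = Kc × ET₀ × d  ⇒  Kc = ETc / (ET₀ × d)
Kc = 49.9 / (6.20 × 7) = 49.9 / 43.40 = 1.1498

1.15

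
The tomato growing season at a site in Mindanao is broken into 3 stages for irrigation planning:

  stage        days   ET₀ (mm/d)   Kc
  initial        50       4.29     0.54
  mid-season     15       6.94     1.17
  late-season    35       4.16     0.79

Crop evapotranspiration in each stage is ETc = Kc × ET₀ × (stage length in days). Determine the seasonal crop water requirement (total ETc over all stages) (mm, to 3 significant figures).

initial: 0.54 × 4.29 × 50 = 115.83 mm
mid-season: 1.17 × 6.94 × 15 = 121.80 mm
late-season: 0.79 × 4.16 × 35 = 115.02 mm
Seasonal total = 352.65 mm

353 mm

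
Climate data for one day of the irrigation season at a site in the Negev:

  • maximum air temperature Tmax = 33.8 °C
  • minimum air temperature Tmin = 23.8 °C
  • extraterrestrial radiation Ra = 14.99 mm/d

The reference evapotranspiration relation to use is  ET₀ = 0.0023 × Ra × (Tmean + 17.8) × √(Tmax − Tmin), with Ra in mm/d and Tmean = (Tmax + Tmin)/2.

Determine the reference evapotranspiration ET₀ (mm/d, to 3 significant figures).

Tmean = (33.8 + 23.8)/2 = 28.80 °C
ET₀ = 0.0023 × 14.99 × (28.80 + 17.8) × √10.0 = 0.0023 × 14.99 × 46.60 × 3.1623 = 5.0806 mm/d

5.08 mm/d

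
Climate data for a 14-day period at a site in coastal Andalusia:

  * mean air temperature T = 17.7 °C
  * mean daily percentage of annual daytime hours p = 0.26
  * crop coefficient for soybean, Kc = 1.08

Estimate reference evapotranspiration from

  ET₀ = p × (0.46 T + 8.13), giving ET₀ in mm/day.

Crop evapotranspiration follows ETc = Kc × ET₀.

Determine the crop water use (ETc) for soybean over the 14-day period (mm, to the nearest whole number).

64 mm

ET₀ = 0.26 × (0.46 × 17.7 + 8.13) = 0.26 × 16.272 = 4.2307 mm/d
ETc = Kc × ET₀ = 1.08 × 4.2307 = 4.5692 mm/d
Over 14 days: 4.5692 × 14 = 63.969 mm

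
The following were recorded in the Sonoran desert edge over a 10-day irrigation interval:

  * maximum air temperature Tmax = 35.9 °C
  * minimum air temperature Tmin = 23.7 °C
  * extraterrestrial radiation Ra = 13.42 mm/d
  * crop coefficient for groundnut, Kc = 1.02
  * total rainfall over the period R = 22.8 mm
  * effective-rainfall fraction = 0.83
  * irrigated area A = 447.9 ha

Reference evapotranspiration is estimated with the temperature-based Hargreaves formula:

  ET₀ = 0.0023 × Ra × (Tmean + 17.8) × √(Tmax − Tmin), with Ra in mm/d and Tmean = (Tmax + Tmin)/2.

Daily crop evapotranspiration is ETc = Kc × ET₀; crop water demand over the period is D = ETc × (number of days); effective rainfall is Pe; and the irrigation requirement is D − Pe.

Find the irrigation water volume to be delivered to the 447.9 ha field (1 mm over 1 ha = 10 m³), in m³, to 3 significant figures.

Tmean = (35.9 + 23.7)/2 = 29.80 °C
ET₀ = 0.0023 × 13.42 × (29.80 + 17.8) × √12.2 = 0.0023 × 13.42 × 47.60 × 3.4928 = 5.1317 mm/d
ETc = Kc × ET₀ = 1.02 × 5.1317 = 5.2343 mm/d
Crop demand D = ETc × 10 d = 5.2343 × 10 = 52.343 mm
Pe = 0.83 × 22.8 = 18.924 mm
D − Pe = 52.343 − 18.924 = 33.419 mm
Volume = 33.419 mm × 447.9 ha × 10 = 149683.7 m³

150000 m³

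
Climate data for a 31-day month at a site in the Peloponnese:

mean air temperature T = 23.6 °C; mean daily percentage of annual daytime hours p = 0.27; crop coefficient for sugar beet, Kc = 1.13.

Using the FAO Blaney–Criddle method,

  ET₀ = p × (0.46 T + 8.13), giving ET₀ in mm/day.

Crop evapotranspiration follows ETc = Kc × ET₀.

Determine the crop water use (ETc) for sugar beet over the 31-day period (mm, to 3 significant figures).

180 mm

ET₀ = 0.27 × (0.46 × 23.6 + 8.13) = 0.27 × 18.986 = 5.1262 mm/d
ETc = Kc × ET₀ = 1.13 × 5.1262 = 5.7926 mm/d
Over 31 days: 5.7926 × 31 = 179.571 mm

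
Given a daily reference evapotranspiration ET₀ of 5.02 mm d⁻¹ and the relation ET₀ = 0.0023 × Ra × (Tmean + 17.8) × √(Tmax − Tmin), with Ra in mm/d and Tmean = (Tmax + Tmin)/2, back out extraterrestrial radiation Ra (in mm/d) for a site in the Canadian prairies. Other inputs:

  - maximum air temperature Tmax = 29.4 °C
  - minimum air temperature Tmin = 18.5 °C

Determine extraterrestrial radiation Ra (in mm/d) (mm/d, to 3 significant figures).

15.8 mm/d

Tmean = 23.95 °C; √ΔT = 3.3015
Ra = ET₀ / [0.0023 × (Tmean+17.8) × √ΔT] = 5.02 / (0.0023 × 41.75 × 3.3015) = 15.835 mm/d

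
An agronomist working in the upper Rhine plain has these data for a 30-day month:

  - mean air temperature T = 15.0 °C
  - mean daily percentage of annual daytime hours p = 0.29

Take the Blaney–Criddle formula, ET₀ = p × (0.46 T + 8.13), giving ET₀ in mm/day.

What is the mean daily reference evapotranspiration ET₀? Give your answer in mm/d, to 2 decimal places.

ET₀ = 0.29 × (0.46 × 15.0 + 8.13) = 0.29 × 15.030 = 4.3587 mm/d

4.36 mm/d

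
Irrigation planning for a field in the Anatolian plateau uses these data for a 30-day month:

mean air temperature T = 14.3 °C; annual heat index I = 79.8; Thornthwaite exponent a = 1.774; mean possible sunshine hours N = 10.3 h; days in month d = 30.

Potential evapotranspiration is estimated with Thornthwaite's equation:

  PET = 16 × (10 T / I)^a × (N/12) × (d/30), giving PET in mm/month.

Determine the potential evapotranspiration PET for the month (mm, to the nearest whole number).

39 mm

10T/I = 10 × 14.3 / 79.8 = 1.7920
(10T/I)^a = 1.7920^1.774 = 2.8146
Uncorrected PET = 16 × 2.8146 = 45.034 mm
Correction = (N/12)(d/30) = (10.3/12)(30/30) = 0.8583
PET = 45.034 × 0.8583 = 38.653 mm/month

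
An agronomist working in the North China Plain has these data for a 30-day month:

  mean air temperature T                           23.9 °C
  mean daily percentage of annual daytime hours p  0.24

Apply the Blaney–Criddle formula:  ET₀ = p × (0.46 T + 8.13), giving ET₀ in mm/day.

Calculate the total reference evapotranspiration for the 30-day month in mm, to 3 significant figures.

ET₀ = 0.24 × (0.46 × 23.9 + 8.13) = 0.24 × 19.124 = 4.5898 mm/d
Monthly total = 4.5898 × 30 = 137.694 mm

138 mm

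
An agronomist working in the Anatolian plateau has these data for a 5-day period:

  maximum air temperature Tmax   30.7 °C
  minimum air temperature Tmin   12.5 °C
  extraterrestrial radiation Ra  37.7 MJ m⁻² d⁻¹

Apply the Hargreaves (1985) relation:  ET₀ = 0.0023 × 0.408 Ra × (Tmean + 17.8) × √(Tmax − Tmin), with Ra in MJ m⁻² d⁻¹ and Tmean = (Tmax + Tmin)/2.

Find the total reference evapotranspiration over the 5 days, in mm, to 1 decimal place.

Tmean = (30.7 + 12.5)/2 = 21.60 °C
0.408 Ra = 0.408 × 37.7 = 15.3816 mm/d equivalent
ET₀ = 0.0023 × 15.3816 × (21.60 + 17.8) × √18.2 = 0.0023 × 15.3816 × 39.40 × 4.2661 = 5.9464 mm/d
Over 5 days: 5.9464 × 5 = 29.732 mm

29.7 mm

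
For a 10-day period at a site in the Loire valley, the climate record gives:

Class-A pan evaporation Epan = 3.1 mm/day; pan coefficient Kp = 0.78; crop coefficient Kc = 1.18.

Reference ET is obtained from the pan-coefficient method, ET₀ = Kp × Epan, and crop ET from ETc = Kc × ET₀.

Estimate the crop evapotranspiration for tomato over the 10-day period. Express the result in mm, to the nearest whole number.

ET₀ = 0.78 × 3.1 = 2.4180 mm/d
ETc = Kc × ET₀ = 1.18 × 2.4180 = 2.8532 mm/d
Over 10 days: 2.8532 × 10 = 28.532 mm

29 mm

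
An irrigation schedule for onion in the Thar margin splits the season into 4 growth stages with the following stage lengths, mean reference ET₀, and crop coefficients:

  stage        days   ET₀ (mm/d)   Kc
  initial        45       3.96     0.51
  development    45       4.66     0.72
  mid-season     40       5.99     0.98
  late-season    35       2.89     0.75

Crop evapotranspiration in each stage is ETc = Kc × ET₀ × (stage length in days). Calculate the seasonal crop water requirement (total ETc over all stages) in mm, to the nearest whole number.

initial: 0.51 × 3.96 × 45 = 90.88 mm
development: 0.72 × 4.66 × 45 = 150.98 mm
mid-season: 0.98 × 5.99 × 40 = 234.81 mm
late-season: 0.75 × 2.89 × 35 = 75.86 mm
Seasonal total = 552.53 mm

553 mm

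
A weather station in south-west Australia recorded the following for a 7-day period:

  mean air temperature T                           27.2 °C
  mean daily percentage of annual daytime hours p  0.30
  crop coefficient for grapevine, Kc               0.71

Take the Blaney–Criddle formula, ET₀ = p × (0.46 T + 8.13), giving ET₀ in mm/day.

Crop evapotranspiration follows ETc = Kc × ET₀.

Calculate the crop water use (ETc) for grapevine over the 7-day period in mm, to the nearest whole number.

31 mm

ET₀ = 0.30 × (0.46 × 27.2 + 8.13) = 0.30 × 20.642 = 6.1926 mm/d
ETc = Kc × ET₀ = 0.71 × 6.1926 = 4.3967 mm/d
Over 7 days: 4.3967 × 7 = 30.777 mm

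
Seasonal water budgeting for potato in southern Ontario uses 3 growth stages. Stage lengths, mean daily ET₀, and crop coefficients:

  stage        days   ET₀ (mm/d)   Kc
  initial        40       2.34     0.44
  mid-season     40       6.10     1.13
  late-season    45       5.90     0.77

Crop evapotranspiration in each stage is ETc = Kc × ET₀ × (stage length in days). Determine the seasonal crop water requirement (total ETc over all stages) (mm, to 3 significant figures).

521 mm

initial: 0.44 × 2.34 × 40 = 41.18 mm
mid-season: 1.13 × 6.10 × 40 = 275.72 mm
late-season: 0.77 × 5.90 × 45 = 204.44 mm
Seasonal total = 521.34 mm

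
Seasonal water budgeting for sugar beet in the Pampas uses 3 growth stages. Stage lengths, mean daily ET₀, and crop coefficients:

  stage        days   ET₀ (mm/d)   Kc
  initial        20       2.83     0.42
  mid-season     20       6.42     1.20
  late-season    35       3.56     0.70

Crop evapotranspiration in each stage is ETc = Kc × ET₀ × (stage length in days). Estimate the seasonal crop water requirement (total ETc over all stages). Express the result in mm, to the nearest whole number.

initial: 0.42 × 2.83 × 20 = 23.77 mm
mid-season: 1.20 × 6.42 × 20 = 154.08 mm
late-season: 0.70 × 3.56 × 35 = 87.22 mm
Seasonal total = 265.07 mm

265 mm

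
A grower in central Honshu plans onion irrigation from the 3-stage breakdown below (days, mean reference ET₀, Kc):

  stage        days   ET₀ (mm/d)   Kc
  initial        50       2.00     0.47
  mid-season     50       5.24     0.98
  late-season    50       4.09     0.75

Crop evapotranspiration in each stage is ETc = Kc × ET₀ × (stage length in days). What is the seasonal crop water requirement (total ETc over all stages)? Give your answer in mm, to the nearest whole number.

initial: 0.47 × 2.00 × 50 = 47.00 mm
mid-season: 0.98 × 5.24 × 50 = 256.76 mm
late-season: 0.75 × 4.09 × 50 = 153.38 mm
Seasonal total = 457.14 mm

457 mm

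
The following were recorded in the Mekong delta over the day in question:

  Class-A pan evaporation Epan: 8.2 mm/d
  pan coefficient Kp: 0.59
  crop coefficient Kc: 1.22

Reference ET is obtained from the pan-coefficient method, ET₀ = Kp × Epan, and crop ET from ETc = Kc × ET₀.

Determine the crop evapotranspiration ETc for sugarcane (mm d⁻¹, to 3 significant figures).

ET₀ = 0.59 × 8.2 = 4.8380 mm/d
ETc = Kc × ET₀ = 1.22 × 4.8380 = 5.9024 mm/d

5.90 mm d⁻¹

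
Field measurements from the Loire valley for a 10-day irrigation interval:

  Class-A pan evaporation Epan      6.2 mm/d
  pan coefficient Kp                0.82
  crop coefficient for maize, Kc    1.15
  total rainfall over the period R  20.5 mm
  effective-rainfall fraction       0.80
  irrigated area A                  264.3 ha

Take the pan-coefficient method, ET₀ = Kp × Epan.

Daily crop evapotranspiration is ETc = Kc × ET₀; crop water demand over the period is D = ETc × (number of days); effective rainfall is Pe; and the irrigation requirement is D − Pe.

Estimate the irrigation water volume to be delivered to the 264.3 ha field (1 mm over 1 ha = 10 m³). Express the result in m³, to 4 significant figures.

ET₀ = 0.82 × 6.2 = 5.0840 mm/d
ETc = Kc × ET₀ = 1.15 × 5.0840 = 5.8466 mm/d
Crop demand D = ETc × 10 d = 5.8466 × 10 = 58.466 mm
Pe = 0.80 × 20.5 = 16.400 mm
D − Pe = 58.466 − 16.400 = 42.066 mm
Volume = 42.066 mm × 264.3 ha × 10 = 111180.4 m³

111200 m³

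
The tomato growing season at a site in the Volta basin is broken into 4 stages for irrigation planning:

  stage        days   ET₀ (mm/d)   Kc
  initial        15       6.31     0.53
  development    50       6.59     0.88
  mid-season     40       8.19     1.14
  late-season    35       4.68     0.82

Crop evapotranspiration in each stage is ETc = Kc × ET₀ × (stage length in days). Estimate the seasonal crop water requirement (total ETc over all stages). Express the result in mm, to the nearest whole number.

848 mm

initial: 0.53 × 6.31 × 15 = 50.16 mm
development: 0.88 × 6.59 × 50 = 289.96 mm
mid-season: 1.14 × 8.19 × 40 = 373.46 mm
late-season: 0.82 × 4.68 × 35 = 134.32 mm
Seasonal total = 847.90 mm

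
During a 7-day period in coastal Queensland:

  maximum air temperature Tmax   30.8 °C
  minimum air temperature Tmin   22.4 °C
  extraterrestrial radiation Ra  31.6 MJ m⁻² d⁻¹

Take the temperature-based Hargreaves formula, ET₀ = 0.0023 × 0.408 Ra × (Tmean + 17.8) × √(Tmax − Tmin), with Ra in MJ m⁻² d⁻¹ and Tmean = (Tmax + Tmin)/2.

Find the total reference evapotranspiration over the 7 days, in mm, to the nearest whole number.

27 mm

Tmean = (30.8 + 22.4)/2 = 26.60 °C
0.408 Ra = 0.408 × 31.6 = 12.8928 mm/d equivalent
ET₀ = 0.0023 × 12.8928 × (26.60 + 17.8) × √8.4 = 0.0023 × 12.8928 × 44.40 × 2.8983 = 3.8159 mm/d
Over 7 days: 3.8159 × 7 = 26.711 mm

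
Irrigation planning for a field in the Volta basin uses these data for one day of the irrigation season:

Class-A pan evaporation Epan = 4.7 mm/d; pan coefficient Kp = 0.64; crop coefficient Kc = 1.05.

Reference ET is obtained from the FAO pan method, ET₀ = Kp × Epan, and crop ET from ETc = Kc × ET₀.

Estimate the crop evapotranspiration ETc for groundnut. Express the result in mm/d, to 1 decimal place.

ET₀ = 0.64 × 4.7 = 3.0080 mm/d
ETc = Kc × ET₀ = 1.05 × 3.0080 = 3.1584 mm/d

3.2 mm/d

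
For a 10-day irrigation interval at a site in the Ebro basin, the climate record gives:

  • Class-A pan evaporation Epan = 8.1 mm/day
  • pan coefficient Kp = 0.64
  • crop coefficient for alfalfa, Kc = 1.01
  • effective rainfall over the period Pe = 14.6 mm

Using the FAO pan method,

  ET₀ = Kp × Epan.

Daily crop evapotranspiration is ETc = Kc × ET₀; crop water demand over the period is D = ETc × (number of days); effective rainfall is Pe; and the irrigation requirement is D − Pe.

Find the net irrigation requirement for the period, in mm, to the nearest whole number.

38 mm

ET₀ = 0.64 × 8.1 = 5.1840 mm/d
ETc = Kc × ET₀ = 1.01 × 5.1840 = 5.2358 mm/d
Crop demand D = ETc × 10 d = 5.2358 × 10 = 52.358 mm
D − Pe = 52.358 − 14.6 = 37.758 mm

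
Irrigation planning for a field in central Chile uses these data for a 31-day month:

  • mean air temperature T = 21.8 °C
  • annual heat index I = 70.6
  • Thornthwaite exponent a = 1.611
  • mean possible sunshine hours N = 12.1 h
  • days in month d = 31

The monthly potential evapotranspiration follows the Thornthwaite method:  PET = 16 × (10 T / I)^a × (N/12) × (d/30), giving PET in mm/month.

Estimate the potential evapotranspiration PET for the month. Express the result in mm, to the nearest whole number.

10T/I = 10 × 21.8 / 70.6 = 3.0878
(10T/I)^a = 3.0878^1.611 = 6.1493
Uncorrected PET = 16 × 6.1493 = 98.389 mm
Correction = (N/12)(d/30) = (12.1/12)(31/30) = 1.0419
PET = 98.389 × 1.0419 = 102.511 mm/month

103 mm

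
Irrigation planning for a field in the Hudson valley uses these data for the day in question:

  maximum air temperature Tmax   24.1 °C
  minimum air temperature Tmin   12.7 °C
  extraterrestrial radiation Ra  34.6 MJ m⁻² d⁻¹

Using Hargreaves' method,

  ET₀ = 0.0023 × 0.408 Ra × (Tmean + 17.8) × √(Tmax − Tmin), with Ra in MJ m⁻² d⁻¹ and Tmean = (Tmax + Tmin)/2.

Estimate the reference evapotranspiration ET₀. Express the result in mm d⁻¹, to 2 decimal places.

3.97 mm d⁻¹

Tmean = (24.1 + 12.7)/2 = 18.40 °C
0.408 Ra = 0.408 × 34.6 = 14.1168 mm/d equivalent
ET₀ = 0.0023 × 14.1168 × (18.40 + 17.8) × √11.4 = 0.0023 × 14.1168 × 36.20 × 3.3764 = 3.9685 mm/d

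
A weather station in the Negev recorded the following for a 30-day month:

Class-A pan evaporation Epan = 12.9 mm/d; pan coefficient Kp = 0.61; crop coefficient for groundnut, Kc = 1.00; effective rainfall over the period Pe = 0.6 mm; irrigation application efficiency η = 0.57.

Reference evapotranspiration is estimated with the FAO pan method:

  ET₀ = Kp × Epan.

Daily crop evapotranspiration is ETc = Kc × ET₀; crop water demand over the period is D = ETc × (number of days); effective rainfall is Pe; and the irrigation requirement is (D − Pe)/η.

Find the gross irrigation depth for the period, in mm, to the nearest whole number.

413 mm

ET₀ = 0.61 × 12.9 = 7.8690 mm/d
ETc = Kc × ET₀ = 1.00 × 7.8690 = 7.8690 mm/d
Crop demand D = ETc × 30 d = 7.8690 × 30 = 236.070 mm
D − Pe = 236.070 − 0.6 = 235.470 mm
Gross irrigation = 235.470 / 0.57 = 413.105 mm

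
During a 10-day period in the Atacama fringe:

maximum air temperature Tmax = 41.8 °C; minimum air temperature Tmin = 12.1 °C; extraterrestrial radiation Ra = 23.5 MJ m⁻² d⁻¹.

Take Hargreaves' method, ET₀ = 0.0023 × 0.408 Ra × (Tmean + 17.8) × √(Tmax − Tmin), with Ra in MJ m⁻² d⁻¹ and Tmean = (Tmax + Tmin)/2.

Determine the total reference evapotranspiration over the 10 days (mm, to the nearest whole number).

54 mm

Tmean = (41.8 + 12.1)/2 = 26.95 °C
0.408 Ra = 0.408 × 23.5 = 9.5880 mm/d equivalent
ET₀ = 0.0023 × 9.5880 × (26.95 + 17.8) × √29.7 = 0.0023 × 9.5880 × 44.75 × 5.4498 = 5.3781 mm/d
Over 10 days: 5.3781 × 10 = 53.781 mm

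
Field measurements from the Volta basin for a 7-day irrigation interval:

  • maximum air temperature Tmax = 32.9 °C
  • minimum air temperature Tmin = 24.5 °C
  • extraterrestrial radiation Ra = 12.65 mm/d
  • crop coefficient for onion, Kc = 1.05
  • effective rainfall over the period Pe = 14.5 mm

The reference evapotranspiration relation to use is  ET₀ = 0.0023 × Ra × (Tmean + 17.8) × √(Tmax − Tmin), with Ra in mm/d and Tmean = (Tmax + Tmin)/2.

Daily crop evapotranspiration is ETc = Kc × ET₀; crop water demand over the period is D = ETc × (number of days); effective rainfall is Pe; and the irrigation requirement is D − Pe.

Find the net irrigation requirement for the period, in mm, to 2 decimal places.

Tmean = (32.9 + 24.5)/2 = 28.70 °C
ET₀ = 0.0023 × 12.65 × (28.70 + 17.8) × √8.4 = 0.0023 × 12.65 × 46.50 × 2.8983 = 3.9212 mm/d
ETc = Kc × ET₀ = 1.05 × 3.9212 = 4.1173 mm/d
Crop demand D = ETc × 7 d = 4.1173 × 7 = 28.821 mm
D − Pe = 28.821 − 14.5 = 14.321 mm

14.32 mm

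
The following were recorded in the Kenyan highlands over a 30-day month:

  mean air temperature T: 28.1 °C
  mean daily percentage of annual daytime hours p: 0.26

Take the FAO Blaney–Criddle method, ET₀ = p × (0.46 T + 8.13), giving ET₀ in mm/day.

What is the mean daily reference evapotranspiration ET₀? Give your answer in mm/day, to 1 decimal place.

5.5 mm/day

ET₀ = 0.26 × (0.46 × 28.1 + 8.13) = 0.26 × 21.056 = 5.4746 mm/d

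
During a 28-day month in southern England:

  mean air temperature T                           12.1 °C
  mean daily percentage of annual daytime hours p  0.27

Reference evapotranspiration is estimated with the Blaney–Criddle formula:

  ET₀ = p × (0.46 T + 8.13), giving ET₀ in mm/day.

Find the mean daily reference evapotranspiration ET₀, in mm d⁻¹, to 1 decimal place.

ET₀ = 0.27 × (0.46 × 12.1 + 8.13) = 0.27 × 13.696 = 3.6979 mm/d

3.7 mm d⁻¹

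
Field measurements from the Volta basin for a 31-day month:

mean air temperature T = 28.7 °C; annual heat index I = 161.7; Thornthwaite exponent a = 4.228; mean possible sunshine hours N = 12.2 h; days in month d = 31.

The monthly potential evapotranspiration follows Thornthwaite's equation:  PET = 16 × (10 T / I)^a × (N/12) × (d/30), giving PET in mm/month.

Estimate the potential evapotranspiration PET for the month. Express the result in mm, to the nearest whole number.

190 mm

10T/I = 10 × 28.7 / 161.7 = 1.7749
(10T/I)^a = 1.7749^4.228 = 11.3112
Uncorrected PET = 16 × 11.3112 = 180.979 mm
Correction = (N/12)(d/30) = (12.2/12)(31/30) = 1.0506
PET = 180.979 × 1.0506 = 190.137 mm/month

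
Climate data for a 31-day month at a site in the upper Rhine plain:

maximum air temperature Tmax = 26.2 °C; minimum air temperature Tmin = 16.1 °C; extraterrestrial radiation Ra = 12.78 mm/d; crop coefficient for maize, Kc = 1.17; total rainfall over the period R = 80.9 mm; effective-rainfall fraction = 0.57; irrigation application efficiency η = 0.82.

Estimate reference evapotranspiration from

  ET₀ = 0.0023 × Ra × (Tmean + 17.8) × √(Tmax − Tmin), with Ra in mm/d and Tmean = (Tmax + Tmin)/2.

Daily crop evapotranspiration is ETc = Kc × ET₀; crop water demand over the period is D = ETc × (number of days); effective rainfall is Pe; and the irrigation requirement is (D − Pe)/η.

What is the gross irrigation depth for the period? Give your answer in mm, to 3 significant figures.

105 mm

Tmean = (26.2 + 16.1)/2 = 21.15 °C
ET₀ = 0.0023 × 12.78 × (21.15 + 17.8) × √10.1 = 0.0023 × 12.78 × 38.95 × 3.1780 = 3.6385 mm/d
ETc = Kc × ET₀ = 1.17 × 3.6385 = 4.2570 mm/d
Crop demand D = ETc × 31 d = 4.2570 × 31 = 131.967 mm
Pe = 0.57 × 80.9 = 46.113 mm
D − Pe = 131.967 − 46.113 = 85.854 mm
Gross irrigation = 85.854 / 0.82 = 104.700 mm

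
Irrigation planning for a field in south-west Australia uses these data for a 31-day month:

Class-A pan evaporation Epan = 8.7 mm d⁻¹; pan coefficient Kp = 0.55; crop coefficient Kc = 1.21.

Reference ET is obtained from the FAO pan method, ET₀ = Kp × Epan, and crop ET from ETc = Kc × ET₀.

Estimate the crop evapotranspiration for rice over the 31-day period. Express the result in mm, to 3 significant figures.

179 mm

ET₀ = 0.55 × 8.7 = 4.7850 mm/d
ETc = Kc × ET₀ = 1.21 × 4.7850 = 5.7899 mm/d
Over 31 days: 5.7899 × 31 = 179.487 mm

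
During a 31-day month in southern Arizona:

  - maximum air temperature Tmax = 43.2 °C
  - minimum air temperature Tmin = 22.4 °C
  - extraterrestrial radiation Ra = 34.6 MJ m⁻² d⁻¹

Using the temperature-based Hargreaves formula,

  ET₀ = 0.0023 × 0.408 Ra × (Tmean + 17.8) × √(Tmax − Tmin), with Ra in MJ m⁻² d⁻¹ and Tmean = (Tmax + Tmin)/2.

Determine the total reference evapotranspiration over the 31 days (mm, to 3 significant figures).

Tmean = (43.2 + 22.4)/2 = 32.80 °C
0.408 Ra = 0.408 × 34.6 = 14.1168 mm/d equivalent
ET₀ = 0.0023 × 14.1168 × (32.80 + 17.8) × √20.8 = 0.0023 × 14.1168 × 50.60 × 4.5607 = 7.4928 mm/d
Over 31 days: 7.4928 × 31 = 232.277 mm

232 mm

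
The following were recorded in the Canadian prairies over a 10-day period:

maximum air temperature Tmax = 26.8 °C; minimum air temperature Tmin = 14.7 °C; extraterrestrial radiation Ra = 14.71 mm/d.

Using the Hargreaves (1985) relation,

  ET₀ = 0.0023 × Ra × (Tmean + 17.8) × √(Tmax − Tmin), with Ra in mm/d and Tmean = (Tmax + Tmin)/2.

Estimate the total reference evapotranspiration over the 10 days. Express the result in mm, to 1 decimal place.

Tmean = (26.8 + 14.7)/2 = 20.75 °C
ET₀ = 0.0023 × 14.71 × (20.75 + 17.8) × √12.1 = 0.0023 × 14.71 × 38.55 × 3.4785 = 4.5369 mm/d
Over 10 days: 4.5369 × 10 = 45.369 mm

45.4 mm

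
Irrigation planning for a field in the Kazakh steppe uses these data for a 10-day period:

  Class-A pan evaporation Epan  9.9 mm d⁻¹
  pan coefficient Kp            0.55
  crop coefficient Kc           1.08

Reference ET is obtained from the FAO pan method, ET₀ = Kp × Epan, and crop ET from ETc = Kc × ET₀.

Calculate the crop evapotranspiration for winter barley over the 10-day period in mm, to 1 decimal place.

58.8 mm

ET₀ = 0.55 × 9.9 = 5.4450 mm/d
ETc = Kc × ET₀ = 1.08 × 5.4450 = 5.8806 mm/d
Over 10 days: 5.8806 × 10 = 58.806 mm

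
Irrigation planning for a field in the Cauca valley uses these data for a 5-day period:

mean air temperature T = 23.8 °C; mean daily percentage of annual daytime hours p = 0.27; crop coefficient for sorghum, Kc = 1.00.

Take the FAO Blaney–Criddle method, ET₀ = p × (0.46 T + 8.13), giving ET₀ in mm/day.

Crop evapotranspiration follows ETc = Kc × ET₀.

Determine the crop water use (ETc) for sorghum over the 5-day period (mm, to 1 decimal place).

25.8 mm

ET₀ = 0.27 × (0.46 × 23.8 + 8.13) = 0.27 × 19.078 = 5.1511 mm/d
ETc = Kc × ET₀ = 1.00 × 5.1511 = 5.1511 mm/d
Over 5 days: 5.1511 × 5 = 25.756 mm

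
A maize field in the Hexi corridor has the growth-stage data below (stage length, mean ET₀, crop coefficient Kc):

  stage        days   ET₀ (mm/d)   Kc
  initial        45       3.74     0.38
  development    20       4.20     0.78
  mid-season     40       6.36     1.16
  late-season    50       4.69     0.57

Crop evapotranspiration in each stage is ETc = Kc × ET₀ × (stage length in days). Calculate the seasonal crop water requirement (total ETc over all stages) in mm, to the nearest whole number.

initial: 0.38 × 3.74 × 45 = 63.95 mm
development: 0.78 × 4.20 × 20 = 65.52 mm
mid-season: 1.16 × 6.36 × 40 = 295.10 mm
late-season: 0.57 × 4.69 × 50 = 133.67 mm
Seasonal total = 558.24 mm

558 mm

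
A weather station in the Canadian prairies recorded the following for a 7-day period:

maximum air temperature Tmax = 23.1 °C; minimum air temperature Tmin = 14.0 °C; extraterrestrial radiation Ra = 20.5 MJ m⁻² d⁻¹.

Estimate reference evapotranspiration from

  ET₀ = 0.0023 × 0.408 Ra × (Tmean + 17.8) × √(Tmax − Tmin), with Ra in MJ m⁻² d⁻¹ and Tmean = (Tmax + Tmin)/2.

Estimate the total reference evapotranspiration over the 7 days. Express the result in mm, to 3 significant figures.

Tmean = (23.1 + 14.0)/2 = 18.55 °C
0.408 Ra = 0.408 × 20.5 = 8.3640 mm/d equivalent
ET₀ = 0.0023 × 8.3640 × (18.55 + 17.8) × √9.1 = 0.0023 × 8.3640 × 36.35 × 3.0166 = 2.1094 mm/d
Over 7 days: 2.1094 × 7 = 14.766 mm

14.8 mm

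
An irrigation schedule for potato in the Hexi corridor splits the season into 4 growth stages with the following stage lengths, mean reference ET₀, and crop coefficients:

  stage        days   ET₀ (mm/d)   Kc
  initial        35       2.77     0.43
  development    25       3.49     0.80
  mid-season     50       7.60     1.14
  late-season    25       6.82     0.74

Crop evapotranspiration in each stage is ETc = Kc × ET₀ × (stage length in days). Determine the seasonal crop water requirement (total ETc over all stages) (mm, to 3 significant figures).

671 mm

initial: 0.43 × 2.77 × 35 = 41.69 mm
development: 0.80 × 3.49 × 25 = 69.80 mm
mid-season: 1.14 × 7.60 × 50 = 433.20 mm
late-season: 0.74 × 6.82 × 25 = 126.17 mm
Seasonal total = 670.86 mm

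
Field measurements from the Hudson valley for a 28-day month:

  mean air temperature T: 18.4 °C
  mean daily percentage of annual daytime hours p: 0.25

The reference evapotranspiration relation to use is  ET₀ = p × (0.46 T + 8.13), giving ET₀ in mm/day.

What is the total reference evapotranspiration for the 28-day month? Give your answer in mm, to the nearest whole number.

116 mm

ET₀ = 0.25 × (0.46 × 18.4 + 8.13) = 0.25 × 16.594 = 4.1485 mm/d
Monthly total = 4.1485 × 28 = 116.158 mm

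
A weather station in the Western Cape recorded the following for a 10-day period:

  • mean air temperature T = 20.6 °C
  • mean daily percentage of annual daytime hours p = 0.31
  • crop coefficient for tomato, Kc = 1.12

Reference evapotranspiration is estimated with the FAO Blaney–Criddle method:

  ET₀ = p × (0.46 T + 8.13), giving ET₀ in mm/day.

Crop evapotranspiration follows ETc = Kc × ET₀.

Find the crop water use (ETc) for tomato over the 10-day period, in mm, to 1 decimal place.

61.1 mm

ET₀ = 0.31 × (0.46 × 20.6 + 8.13) = 0.31 × 17.606 = 5.4579 mm/d
ETc = Kc × ET₀ = 1.12 × 5.4579 = 6.1128 mm/d
Over 10 days: 6.1128 × 10 = 61.128 mm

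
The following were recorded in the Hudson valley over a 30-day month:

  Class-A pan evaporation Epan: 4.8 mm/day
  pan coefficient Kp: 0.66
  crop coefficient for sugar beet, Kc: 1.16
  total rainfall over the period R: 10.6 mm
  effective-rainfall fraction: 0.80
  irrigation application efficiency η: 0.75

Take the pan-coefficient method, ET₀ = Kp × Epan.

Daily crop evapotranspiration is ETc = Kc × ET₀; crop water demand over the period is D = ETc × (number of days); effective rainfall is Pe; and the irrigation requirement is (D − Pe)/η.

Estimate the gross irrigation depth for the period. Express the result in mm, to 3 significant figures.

ET₀ = 0.66 × 4.8 = 3.1680 mm/d
ETc = Kc × ET₀ = 1.16 × 3.1680 = 3.6749 mm/d
Crop demand D = ETc × 30 d = 3.6749 × 30 = 110.247 mm
Pe = 0.80 × 10.6 = 8.480 mm
D − Pe = 110.247 − 8.480 = 101.767 mm
Gross irrigation = 101.767 / 0.75 = 135.689 mm

136 mm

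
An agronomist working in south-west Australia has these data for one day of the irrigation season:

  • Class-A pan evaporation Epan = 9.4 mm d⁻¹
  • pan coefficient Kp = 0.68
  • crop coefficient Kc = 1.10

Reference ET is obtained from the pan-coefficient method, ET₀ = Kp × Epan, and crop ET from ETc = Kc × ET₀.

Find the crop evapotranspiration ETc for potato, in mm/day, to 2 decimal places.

7.03 mm/day

ET₀ = 0.68 × 9.4 = 6.3920 mm/d
ETc = Kc × ET₀ = 1.10 × 6.3920 = 7.0312 mm/d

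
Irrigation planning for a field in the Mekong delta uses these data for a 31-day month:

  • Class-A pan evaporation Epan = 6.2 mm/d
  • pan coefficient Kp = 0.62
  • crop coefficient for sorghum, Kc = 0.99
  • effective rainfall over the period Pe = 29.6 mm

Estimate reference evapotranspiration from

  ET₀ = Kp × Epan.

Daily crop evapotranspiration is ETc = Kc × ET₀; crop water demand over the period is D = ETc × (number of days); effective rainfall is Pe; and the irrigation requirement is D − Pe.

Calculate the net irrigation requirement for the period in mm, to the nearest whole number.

ET₀ = 0.62 × 6.2 = 3.8440 mm/d
ETc = Kc × ET₀ = 0.99 × 3.8440 = 3.8056 mm/d
Crop demand D = ETc × 31 d = 3.8056 × 31 = 117.974 mm
D − Pe = 117.974 − 29.6 = 88.374 mm

88 mm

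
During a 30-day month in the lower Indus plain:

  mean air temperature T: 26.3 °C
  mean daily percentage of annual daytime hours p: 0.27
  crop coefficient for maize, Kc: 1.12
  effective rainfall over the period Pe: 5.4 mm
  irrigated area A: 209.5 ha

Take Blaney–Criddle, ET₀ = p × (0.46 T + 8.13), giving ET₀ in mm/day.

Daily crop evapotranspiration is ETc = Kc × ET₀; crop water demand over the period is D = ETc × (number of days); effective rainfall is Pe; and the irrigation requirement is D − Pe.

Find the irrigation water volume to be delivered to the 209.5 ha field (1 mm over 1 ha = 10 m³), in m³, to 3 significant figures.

373000 m³

ET₀ = 0.27 × (0.46 × 26.3 + 8.13) = 0.27 × 20.228 = 5.4616 mm/d
ETc = Kc × ET₀ = 1.12 × 5.4616 = 6.1170 mm/d
Crop demand D = ETc × 30 d = 6.1170 × 30 = 183.510 mm
D − Pe = 183.510 − 5.4 = 178.110 mm
Volume = 178.110 mm × 209.5 ha × 10 = 373140.5 m³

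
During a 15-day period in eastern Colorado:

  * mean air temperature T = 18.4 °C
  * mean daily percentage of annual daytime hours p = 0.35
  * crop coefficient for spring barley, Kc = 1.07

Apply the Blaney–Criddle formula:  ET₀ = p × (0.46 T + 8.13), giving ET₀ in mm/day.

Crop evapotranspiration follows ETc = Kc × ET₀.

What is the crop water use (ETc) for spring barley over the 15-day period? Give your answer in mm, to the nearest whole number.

93 mm

ET₀ = 0.35 × (0.46 × 18.4 + 8.13) = 0.35 × 16.594 = 5.8079 mm/d
ETc = Kc × ET₀ = 1.07 × 5.8079 = 6.2145 mm/d
Over 15 days: 6.2145 × 15 = 93.218 mm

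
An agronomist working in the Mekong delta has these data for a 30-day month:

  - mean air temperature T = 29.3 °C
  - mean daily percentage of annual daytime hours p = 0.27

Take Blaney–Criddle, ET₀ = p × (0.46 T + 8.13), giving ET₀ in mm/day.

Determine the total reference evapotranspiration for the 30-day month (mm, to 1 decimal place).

175.0 mm

ET₀ = 0.27 × (0.46 × 29.3 + 8.13) = 0.27 × 21.608 = 5.8342 mm/d
Monthly total = 5.8342 × 30 = 175.026 mm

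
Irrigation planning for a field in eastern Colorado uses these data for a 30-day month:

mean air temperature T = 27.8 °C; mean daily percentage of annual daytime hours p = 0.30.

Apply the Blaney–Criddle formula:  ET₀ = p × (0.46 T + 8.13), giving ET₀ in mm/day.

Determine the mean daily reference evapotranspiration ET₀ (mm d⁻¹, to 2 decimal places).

ET₀ = 0.30 × (0.46 × 27.8 + 8.13) = 0.30 × 20.918 = 6.2754 mm/d

6.28 mm d⁻¹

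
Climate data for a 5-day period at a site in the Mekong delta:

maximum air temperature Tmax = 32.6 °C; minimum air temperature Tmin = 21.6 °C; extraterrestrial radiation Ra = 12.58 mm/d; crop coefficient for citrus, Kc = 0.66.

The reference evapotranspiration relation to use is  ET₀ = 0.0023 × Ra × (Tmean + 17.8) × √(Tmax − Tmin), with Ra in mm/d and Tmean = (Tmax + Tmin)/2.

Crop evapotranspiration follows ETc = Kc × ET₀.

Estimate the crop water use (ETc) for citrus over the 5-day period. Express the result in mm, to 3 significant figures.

Tmean = (32.6 + 21.6)/2 = 27.10 °C
ET₀ = 0.0023 × 12.58 × (27.10 + 17.8) × √11.0 = 0.0023 × 12.58 × 44.90 × 3.3166 = 4.3087 mm/d
ETc = Kc × ET₀ = 0.66 × 4.3087 = 2.8437 mm/d
Over 5 days: 2.8437 × 5 = 14.219 mm

14.2 mm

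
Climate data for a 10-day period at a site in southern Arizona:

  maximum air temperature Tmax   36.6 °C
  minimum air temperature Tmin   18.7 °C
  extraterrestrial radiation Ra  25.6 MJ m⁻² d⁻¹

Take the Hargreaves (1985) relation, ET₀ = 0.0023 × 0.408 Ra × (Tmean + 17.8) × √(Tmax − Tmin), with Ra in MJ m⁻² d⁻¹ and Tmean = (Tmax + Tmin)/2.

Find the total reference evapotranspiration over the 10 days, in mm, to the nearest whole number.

Tmean = (36.6 + 18.7)/2 = 27.65 °C
0.408 Ra = 0.408 × 25.6 = 10.4448 mm/d equivalent
ET₀ = 0.0023 × 10.4448 × (27.65 + 17.8) × √17.9 = 0.0023 × 10.4448 × 45.45 × 4.2308 = 4.6194 mm/d
Over 10 days: 4.6194 × 10 = 46.194 mm

46 mm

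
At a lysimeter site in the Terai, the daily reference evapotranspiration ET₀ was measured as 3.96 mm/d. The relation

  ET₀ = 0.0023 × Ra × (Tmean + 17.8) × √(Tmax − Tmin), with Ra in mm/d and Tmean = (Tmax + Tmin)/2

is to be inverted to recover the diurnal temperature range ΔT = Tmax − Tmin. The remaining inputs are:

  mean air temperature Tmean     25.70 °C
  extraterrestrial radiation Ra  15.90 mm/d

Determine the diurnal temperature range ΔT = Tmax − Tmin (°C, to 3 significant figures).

√ΔT = ET₀ / [0.0023 × Ra × (Tmean+17.8)] = 3.96 / (0.0023 × 15.90 × 43.50) = 2.4893
ΔT = 2.4893² = 6.197 °C

6.20 °C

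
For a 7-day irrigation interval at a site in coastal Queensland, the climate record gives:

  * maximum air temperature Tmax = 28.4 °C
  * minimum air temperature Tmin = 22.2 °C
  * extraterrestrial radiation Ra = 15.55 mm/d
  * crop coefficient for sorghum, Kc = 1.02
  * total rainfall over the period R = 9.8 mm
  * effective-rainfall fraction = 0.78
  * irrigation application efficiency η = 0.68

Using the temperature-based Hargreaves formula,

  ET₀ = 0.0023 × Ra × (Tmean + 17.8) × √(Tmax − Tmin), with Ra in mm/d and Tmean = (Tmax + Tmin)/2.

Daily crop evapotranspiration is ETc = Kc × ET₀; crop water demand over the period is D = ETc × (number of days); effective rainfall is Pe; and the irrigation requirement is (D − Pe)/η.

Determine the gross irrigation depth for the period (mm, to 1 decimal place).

29.1 mm

Tmean = (28.4 + 22.2)/2 = 25.30 °C
ET₀ = 0.0023 × 15.55 × (25.30 + 17.8) × √6.2 = 0.0023 × 15.55 × 43.10 × 2.4900 = 3.8383 mm/d
ETc = Kc × ET₀ = 1.02 × 3.8383 = 3.9151 mm/d
Crop demand D = ETc × 7 d = 3.9151 × 7 = 27.406 mm
Pe = 0.78 × 9.8 = 7.644 mm
D − Pe = 27.406 − 7.644 = 19.762 mm
Gross irrigation = 19.762 / 0.68 = 29.062 mm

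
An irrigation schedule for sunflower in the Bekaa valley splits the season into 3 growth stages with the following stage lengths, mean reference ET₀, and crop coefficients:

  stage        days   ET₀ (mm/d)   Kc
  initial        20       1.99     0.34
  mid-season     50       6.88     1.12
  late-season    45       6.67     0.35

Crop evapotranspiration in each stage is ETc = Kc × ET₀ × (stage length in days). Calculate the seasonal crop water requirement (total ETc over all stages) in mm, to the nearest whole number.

initial: 0.34 × 1.99 × 20 = 13.53 mm
mid-season: 1.12 × 6.88 × 50 = 385.28 mm
late-season: 0.35 × 6.67 × 45 = 105.05 mm
Seasonal total = 503.86 mm

504 mm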